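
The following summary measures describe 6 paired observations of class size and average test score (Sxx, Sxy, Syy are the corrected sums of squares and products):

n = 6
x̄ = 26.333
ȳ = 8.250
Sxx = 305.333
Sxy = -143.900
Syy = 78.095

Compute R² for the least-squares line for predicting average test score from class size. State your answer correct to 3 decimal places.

R² = Sxy²/(Sxx·Syy) = (-143.9)²/(305.333·78.095) = 0.868410

0.868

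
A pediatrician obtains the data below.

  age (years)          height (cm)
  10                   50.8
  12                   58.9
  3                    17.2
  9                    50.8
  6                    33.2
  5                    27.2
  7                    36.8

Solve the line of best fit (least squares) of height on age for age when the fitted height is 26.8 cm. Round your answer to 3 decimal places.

4.804

n = 7, Σx = 52, Σy = 274.9, Σxy = 2316.4, Σx² = 444
Sxx = Σx² − (Σx)²/n = 444 − 386.285714 = 57.714286
Sxy = Σxy − (Σx)(Σy)/n = 2316.4 − 2042.114286 = 274.285714
b = Sxy/Sxx = 274.285714/57.714286 = 4.752475
a = ȳ − b·x̄ = 39.271429 − 4.752475·7.428571 = 3.967327
Set a + b·x = 26.8: x = (26.8 − 3.967327) / 4.752475 = 4.804375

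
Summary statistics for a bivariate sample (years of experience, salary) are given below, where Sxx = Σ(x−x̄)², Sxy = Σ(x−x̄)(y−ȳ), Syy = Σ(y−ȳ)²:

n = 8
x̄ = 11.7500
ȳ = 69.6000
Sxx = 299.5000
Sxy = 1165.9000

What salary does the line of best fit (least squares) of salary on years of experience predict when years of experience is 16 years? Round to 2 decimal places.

b = Sxy/Sxx = 1165.9/299.5 = 3.892821
a = ȳ − b·x̄ = 69.6 − 3.892821·11.75 = 23.859349
ŷ(16) = a + b·16 = 23.859349 + 3.892821·16 = 86.144491

86.14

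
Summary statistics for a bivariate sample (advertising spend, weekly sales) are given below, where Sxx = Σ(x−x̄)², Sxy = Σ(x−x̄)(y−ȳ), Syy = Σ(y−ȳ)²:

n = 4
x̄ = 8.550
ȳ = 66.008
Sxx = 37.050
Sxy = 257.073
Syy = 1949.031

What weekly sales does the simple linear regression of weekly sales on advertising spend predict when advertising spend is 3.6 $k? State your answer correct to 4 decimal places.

b = Sxy/Sxx = 257.073/37.05 = 6.938543
a = ȳ − b·x̄ = 66.008 − 6.938543·8.55 = 6.683462
ŷ(3.6) = a + b·3.6 = 6.683462 + 6.938543·3.6 = 31.662215

31.6622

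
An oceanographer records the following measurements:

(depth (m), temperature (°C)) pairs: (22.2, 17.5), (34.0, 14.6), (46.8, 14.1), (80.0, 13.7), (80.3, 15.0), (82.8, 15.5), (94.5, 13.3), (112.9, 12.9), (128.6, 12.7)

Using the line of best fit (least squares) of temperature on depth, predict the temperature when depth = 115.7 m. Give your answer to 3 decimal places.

n = 9, Σx = 682.1, Σy = 129.3, Σxy = 9475.16, Σx² = 61757.63
Sxx = Σx² − (Σx)²/n = 61757.63 − 51695.601111 = 10062.028889
Sxy = Σxy − (Σx)(Σy)/n = 9475.16 − 9799.503333 = -324.343333
b = Sxy/Sxx = -324.343333/10062.028889 = -0.032234
a = ȳ − b·x̄ = 14.366667 − (-0.032234)·75.788889 = 16.809675
ŷ(115.7) = a + b·115.7 = 16.809675 + (-0.032234)·115.7 = 13.080156

13.080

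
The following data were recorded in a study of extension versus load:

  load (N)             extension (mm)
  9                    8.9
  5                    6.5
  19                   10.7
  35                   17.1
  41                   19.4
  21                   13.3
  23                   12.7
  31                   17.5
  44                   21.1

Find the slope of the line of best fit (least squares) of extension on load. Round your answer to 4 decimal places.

n = 9, Σx = 228, Σy = 127.2, Σxy = 3752.1, Σx² = 7240
Sxx = Σx² − (Σx)²/n = 7240 − 5776 = 1464
Sxy = Σxy − (Σx)(Σy)/n = 3752.1 − 3222.4 = 529.7
b = Sxy/Sxx = 529.7/1464 = 0.361817

0.3618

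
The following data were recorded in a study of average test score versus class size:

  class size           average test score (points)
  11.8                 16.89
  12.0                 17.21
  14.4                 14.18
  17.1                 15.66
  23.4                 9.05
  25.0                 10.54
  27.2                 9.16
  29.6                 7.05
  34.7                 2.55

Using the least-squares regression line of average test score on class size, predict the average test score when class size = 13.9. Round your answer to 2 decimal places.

15.95

n = 9, Σx = 195.2, Σy = 102.29, Σxy = 1899.387, Σx² = 4775.66
Sxx = Σx² − (Σx)²/n = 4775.66 − 4233.671111 = 541.988889
Sxy = Σxy − (Σx)(Σy)/n = 1899.387 − 2218.556444 = -319.169444
b = Sxy/Sxx = -319.169444/541.988889 = -0.588886
a = ȳ − b·x̄ = 11.365556 − (-0.588886)·21.688889 = 24.137830
ŷ(13.9) = a + b·13.9 = 24.137830 + (-0.588886)·13.9 = 15.952320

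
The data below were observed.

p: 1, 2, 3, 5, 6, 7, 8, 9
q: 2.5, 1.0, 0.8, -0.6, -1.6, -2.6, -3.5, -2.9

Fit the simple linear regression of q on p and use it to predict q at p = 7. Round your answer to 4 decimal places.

-2.2204

n = 8, Σx = 41, Σy = -6.9, Σxy = -78, Σx² = 269
Sxx = Σx² − (Σx)²/n = 269 − 210.125 = 58.875
Sxy = Σxy − (Σx)(Σy)/n = -78 − (-35.3625) = -42.6375
b = Sxy/Sxx = -42.6375/58.875 = -0.724204
a = ȳ − b·x̄ = -0.8625 − (-0.724204)·5.125 = 2.849045
ŷ(7) = a + b·7 = 2.849045 + (-0.724204)·7 = -2.220382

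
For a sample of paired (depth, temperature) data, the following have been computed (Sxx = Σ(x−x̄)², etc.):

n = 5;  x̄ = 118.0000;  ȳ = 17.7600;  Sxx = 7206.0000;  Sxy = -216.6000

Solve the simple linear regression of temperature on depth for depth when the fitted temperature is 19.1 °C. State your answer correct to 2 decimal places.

73.42

b = Sxy/Sxx = -216.6/7206 = -0.030058
a = ȳ − b·x̄ = 17.76 − (-0.030058)·118 = 21.306878
Set a + b·x = 19.1: x = (19.1 − 21.306878) / (-0.030058) = 73.419945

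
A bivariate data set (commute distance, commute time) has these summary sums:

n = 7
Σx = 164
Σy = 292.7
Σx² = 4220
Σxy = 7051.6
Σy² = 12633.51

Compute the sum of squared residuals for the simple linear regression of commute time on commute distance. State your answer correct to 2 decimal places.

294.77

Sxx = Σx² − (Σx)²/n = 4220 − 3842.285714 = 377.714286
Sxy = Σxy − (Σx)(Σy)/n = 7051.6 − 6857.542857 = 194.057143
Syy = Σy² − (Σy)²/n = 12633.51 − 12239.041429 = 394.468571
b = Sxy/Sxx = 194.057143/377.714286 = 0.513767
SSE = Syy − b·Sxy = 394.468571 − 0.513767·194.057143 = 294.768411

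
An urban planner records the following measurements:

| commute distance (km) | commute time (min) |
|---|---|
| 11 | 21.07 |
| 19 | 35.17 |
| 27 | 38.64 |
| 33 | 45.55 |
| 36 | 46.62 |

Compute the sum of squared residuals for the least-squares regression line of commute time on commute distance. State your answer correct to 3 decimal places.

23.006

n = 5, Σx = 126, Σy = 187.05, Σxy = 5124.75, Σx² = 3596, Σy² = 7422.1503
Sxx = Σx² − (Σx)²/n = 3596 − 3175.2 = 420.8
Sxy = Σxy − (Σx)(Σy)/n = 5124.75 − 4713.66 = 411.09
Syy = Σy² − (Σy)²/n = 7422.1503 − 6997.5405 = 424.6098
b = Sxy/Sxx = 411.09/420.8 = 0.976925
SSE = Syy − b·Sxy = 424.6098 − 0.976925·411.09 = 23.005741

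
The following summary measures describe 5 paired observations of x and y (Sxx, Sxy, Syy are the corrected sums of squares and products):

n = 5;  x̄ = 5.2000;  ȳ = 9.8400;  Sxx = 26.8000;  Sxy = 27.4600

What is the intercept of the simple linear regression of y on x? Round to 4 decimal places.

b = Sxy/Sxx = 27.46/26.8 = 1.024627
a = ȳ − b·x̄ = 9.84 − 1.024627·5.2 = 4.511940

4.5119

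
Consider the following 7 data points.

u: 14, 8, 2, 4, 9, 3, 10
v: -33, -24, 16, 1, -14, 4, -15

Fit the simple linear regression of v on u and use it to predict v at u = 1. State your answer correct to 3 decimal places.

n = 7, Σx = 50, Σy = -65, Σxy = -882, Σx² = 470
Sxx = Σx² − (Σx)²/n = 470 − 357.142857 = 112.857143
Sxy = Σxy − (Σx)(Σy)/n = -882 − (-464.285714) = -417.714286
b = Sxy/Sxx = -417.714286/112.857143 = -3.701266
a = ȳ − b·x̄ = -9.285714 − (-3.701266)·7.142857 = 17.151899
ŷ(1) = a + b·1 = 17.151899 + (-3.701266)·1 = 13.450633

13.451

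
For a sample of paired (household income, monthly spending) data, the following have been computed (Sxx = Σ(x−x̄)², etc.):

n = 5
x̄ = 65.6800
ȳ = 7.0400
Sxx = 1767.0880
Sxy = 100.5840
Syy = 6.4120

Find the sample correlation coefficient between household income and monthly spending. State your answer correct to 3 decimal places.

0.945

r = Sxy/√(Sxx·Syy) = 100.584/√(11330.568256) = 100.584/106.445142 = 0.944937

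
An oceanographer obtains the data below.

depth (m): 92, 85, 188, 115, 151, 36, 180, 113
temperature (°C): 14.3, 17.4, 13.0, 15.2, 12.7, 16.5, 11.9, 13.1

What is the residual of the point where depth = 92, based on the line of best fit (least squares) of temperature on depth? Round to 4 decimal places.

n = 8, Σx = 960, Σy = 114.1, Σxy = 13120.6, Σx² = 133524
Sxx = Σx² − (Σx)²/n = 133524 − 115200 = 18324
Sxy = Σxy − (Σx)(Σy)/n = 13120.6 − 13692 = -571.4
b = Sxy/Sxx = -571.4/18324 = -0.031183
a = ȳ − b·x̄ = 14.2625 − (-0.031183)·120 = 18.004478
ŷ(92) = 18.004478 + (-0.031183)·92 = 15.135628
residual = y − ŷ = 14.3 − 15.135628 = -0.835628

-0.8356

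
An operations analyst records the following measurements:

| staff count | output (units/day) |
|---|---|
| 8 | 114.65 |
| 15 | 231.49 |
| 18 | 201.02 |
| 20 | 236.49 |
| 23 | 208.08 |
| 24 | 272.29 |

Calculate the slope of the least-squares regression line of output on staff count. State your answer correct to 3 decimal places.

n = 6, Σx = 108, Σy = 1264.02, Σxy = 24058.51, Σx² = 2118
Sxx = Σx² − (Σx)²/n = 2118 − 1944 = 174
Sxy = Σxy − (Σx)(Σy)/n = 24058.51 − 22752.36 = 1306.15
b = Sxy/Sxx = 1306.15/174 = 7.506609

7.507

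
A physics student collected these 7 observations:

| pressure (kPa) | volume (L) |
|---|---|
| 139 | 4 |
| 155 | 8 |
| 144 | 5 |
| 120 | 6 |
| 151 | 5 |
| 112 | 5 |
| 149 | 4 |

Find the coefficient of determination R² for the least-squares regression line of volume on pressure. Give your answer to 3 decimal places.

0.021

n = 7, Σx = 970, Σy = 37, Σxy = 5147, Σx² = 136028, Σy² = 207
Sxx = Σx² − (Σx)²/n = 136028 − 134414.285714 = 1613.714286
Sxy = Σxy − (Σx)(Σy)/n = 5147 − 5127.142857 = 19.857143
Syy = Σy² − (Σy)²/n = 207 − 195.571429 = 11.428571
R² = Sxy²/(Sxx·Syy) = (19.857143)²/(1613.714286·11.428571) = 0.021380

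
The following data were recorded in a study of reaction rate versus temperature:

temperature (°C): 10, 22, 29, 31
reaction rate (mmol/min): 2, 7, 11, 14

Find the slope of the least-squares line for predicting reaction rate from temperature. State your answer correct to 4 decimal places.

0.5370

n = 4, Σx = 92, Σy = 34, Σxy = 927, Σx² = 2386
Sxx = Σx² − (Σx)²/n = 2386 − 2116 = 270
Sxy = Σxy − (Σx)(Σy)/n = 927 − 782 = 145
b = Sxy/Sxx = 145/270 = 0.537037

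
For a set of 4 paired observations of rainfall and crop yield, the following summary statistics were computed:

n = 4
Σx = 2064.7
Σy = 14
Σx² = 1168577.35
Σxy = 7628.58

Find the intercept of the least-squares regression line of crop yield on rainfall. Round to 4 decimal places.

Sxx = Σx² − (Σx)²/n = 1168577.35 − 1065746.5225 = 102830.8275
Sxy = Σxy − (Σx)(Σy)/n = 7628.58 − 7226.45 = 402.13
b = Sxy/Sxx = 402.13/102830.8275 = 0.003911
a = ȳ − b·x̄ = 3.5 − 0.003911·516.175 = 1.481447

1.4814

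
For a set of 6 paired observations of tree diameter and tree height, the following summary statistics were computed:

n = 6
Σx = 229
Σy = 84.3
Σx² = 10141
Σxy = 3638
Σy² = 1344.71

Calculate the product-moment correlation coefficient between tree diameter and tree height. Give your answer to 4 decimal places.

Sxx = Σx² − (Σx)²/n = 10141 − 8740.166667 = 1400.833333
Sxy = Σxy − (Σx)(Σy)/n = 3638 − 3217.45 = 420.55
Syy = Σy² − (Σy)²/n = 1344.71 − 1184.415 = 160.295
r = Sxy/√(Sxx·Syy) = 420.55/√(224546.579167) = 420.55/473.863460 = 0.887492

0.8875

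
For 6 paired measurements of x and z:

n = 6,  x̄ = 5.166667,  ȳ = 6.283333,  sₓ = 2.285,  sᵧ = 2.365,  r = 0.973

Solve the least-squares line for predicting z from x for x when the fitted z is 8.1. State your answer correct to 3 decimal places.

6.971

b = r · sᵧ/sₓ = 0.973 · 2.365/2.285 = 1.007066
a = ȳ − b·x̄ = 6.283333 − 1.007066·5.166667 = 1.080160
Set a + b·x = 8.1: x = (8.1 − 1.080160) / 1.007066 = 6.970588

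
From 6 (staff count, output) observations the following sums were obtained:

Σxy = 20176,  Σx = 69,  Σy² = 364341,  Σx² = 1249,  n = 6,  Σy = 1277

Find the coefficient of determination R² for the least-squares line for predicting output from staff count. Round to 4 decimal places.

0.7151

Sxx = Σx² − (Σx)²/n = 1249 − 793.5 = 455.5
Sxy = Σxy − (Σx)(Σy)/n = 20176 − 14685.5 = 5490.5
Syy = Σy² − (Σy)²/n = 364341 − 271788.166667 = 92552.833333
R² = Sxy²/(Sxx·Syy) = (5490.5)²/(455.5·92552.833333) = 0.715065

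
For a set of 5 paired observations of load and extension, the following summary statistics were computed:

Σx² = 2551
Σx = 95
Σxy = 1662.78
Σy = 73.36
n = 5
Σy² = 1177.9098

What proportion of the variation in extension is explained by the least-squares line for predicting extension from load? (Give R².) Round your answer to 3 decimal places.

Sxx = Σx² − (Σx)²/n = 2551 − 1805 = 746
Sxy = Σxy − (Σx)(Σy)/n = 1662.78 − 1393.84 = 268.94
Syy = Σy² − (Σy)²/n = 1177.9098 − 1076.33792 = 101.57188
R² = Sxy²/(Sxx·Syy) = (268.94)²/(746·101.57188) = 0.954550

0.955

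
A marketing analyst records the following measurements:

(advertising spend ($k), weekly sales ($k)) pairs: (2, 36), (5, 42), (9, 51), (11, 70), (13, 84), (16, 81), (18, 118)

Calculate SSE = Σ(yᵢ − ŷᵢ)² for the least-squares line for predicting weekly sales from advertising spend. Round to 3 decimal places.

n = 7, Σx = 74, Σy = 482, Σxy = 6023, Σx² = 980, Σy² = 38102
Sxx = Σx² − (Σx)²/n = 980 − 782.285714 = 197.714286
Sxy = Σxy − (Σx)(Σy)/n = 6023 − 5095.428571 = 927.571429
Syy = Σy² − (Σy)²/n = 38102 − 33189.142857 = 4912.857143
b = Sxy/Sxx = 927.571429/197.714286 = 4.691474
SSE = Syy − b·Sxy = 4912.857143 − 4.691474·927.571429 = 561.179913

561.180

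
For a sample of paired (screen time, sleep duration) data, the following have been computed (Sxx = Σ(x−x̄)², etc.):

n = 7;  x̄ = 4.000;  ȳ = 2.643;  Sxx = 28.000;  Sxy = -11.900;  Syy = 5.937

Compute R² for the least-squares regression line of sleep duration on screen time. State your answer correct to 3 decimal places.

0.852

R² = Sxy²/(Sxx·Syy) = (-11.9)²/(28·5.937) = 0.851861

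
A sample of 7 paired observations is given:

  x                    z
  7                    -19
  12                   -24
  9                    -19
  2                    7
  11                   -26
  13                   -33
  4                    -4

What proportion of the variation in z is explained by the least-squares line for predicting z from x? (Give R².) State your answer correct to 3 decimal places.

n = 7, Σx = 58, Σy = -118, Σxy = -1309, Σx² = 584, Σy² = 3128
Sxx = Σx² − (Σx)²/n = 584 − 480.571429 = 103.428571
Sxy = Σxy − (Σx)(Σy)/n = -1309 − (-977.714286) = -331.285714
Syy = Σy² − (Σy)²/n = 3128 − 1989.142857 = 1138.857143
R² = Sxy²/(Sxx·Syy) = (-331.285714)²/(103.428571·1138.857143) = 0.931742

0.932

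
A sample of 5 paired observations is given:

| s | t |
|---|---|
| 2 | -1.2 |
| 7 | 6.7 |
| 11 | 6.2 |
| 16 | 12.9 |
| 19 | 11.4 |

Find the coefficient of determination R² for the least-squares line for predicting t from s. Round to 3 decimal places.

0.860

n = 5, Σx = 55, Σy = 36, Σxy = 535.7, Σx² = 791, Σy² = 381.14
Sxx = Σx² − (Σx)²/n = 791 − 605 = 186
Sxy = Σxy − (Σx)(Σy)/n = 535.7 − 396 = 139.7
Syy = Σy² − (Σy)²/n = 381.14 − 259.2 = 121.94
R² = Sxy²/(Sxx·Syy) = (139.7)²/(186·121.94) = 0.860466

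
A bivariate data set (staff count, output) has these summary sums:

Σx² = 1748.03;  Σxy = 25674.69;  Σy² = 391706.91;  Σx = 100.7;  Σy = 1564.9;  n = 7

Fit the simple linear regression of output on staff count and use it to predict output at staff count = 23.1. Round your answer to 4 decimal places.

Sxx = Σx² − (Σx)²/n = 1748.03 − 1448.641429 = 299.388571
Sxy = Σxy − (Σx)(Σy)/n = 25674.69 − 22512.204286 = 3162.485714
b = Sxy/Sxx = 3162.485714/299.388571 = 10.563148
a = ȳ − b·x̄ = 223.557143 − 10.563148·14.385714 = 71.598717
ŷ(23.1) = a + b·23.1 = 71.598717 + 10.563148·23.1 = 315.607430

315.6074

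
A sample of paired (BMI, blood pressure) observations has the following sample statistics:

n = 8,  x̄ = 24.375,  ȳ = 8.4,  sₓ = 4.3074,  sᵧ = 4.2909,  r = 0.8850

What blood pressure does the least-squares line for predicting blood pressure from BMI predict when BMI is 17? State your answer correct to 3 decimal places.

b = r · sᵧ/sₓ = 0.885 · 4.2909/4.3074 = 0.881610
a = ȳ − b·x̄ = 8.4 − 0.881610·24.375 = -13.089241
ŷ(17) = a + b·17 = -13.089241 + 0.881610·17 = 1.898127

1.898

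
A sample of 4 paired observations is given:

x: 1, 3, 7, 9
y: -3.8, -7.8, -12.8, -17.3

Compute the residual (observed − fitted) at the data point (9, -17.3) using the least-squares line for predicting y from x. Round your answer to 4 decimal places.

-0.4750

n = 4, Σx = 20, Σy = -41.7, Σxy = -272.5, Σx² = 140
Sxx = Σx² − (Σx)²/n = 140 − 100 = 40
Sxy = Σxy − (Σx)(Σy)/n = -272.5 − (-208.5) = -64
b = Sxy/Sxx = -64/40 = -1.6
a = ȳ − b·x̄ = -10.425 − (-1.6)·5 = -2.425
ŷ(9) = -2.425 + (-1.6)·9 = -16.825
residual = y − ŷ = -17.3 − (-16.825) = -0.475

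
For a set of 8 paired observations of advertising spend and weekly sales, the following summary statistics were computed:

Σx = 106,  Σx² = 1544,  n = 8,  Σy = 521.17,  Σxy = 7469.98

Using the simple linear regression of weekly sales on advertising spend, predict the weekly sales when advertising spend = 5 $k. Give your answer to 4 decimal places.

Sxx = Σx² − (Σx)²/n = 1544 − 1404.5 = 139.5
Sxy = Σxy − (Σx)(Σy)/n = 7469.98 − 6905.5025 = 564.4775
b = Sxy/Sxx = 564.4775/139.5 = 4.046434
a = ȳ − b·x̄ = 65.14625 − 4.046434·13.25 = 11.531004
ŷ(5) = a + b·5 = 11.531004 + 4.046434·5 = 31.763172

31.7632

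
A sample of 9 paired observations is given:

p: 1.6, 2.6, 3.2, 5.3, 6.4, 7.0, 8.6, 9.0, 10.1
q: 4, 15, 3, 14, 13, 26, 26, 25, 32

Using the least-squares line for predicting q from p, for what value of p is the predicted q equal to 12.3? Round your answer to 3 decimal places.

n = 9, Σx = 53.8, Σy = 158, Σxy = 1166.2, Σx² = 394.58
Sxx = Σx² − (Σx)²/n = 394.58 − 321.604444 = 72.975556
Sxy = Σxy − (Σx)(Σy)/n = 1166.2 − 944.488889 = 221.711111
b = Sxy/Sxx = 221.711111/72.975556 = 3.038156
a = ȳ − b·x̄ = 17.555556 − 3.038156·5.977778 = -0.605865
Set a + b·x = 12.3: x = (12.3 − (-0.605865)) / 3.038156 = 4.247927

4.248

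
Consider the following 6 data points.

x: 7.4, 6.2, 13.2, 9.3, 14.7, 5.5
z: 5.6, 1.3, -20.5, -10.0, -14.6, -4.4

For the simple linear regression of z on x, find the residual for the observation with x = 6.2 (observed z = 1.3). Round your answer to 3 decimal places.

n = 6, Σx = 56.3, Σy = -42.6, Σxy = -552.92, Σx² = 600.27
Sxx = Σx² − (Σx)²/n = 600.27 − 528.281667 = 71.988333
Sxy = Σxy − (Σx)(Σy)/n = -552.92 − (-399.73) = -153.19
b = Sxy/Sxx = -153.19/71.988333 = -2.127984
a = ȳ − b·x̄ = -7.1 − (-2.127984)·9.383333 = 12.867580
ŷ(6.2) = 12.867580 + (-2.127984)·6.2 = -0.325919
residual = y − ŷ = 1.3 − (-0.325919) = 1.625919

1.626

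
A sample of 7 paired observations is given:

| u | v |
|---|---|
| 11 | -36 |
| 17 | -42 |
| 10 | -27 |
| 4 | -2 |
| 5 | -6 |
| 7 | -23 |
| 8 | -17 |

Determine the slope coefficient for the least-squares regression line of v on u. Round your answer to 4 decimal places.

n = 7, Σx = 62, Σy = -153, Σxy = -1715, Σx² = 664
Sxx = Σx² − (Σx)²/n = 664 − 549.142857 = 114.857143
Sxy = Σxy − (Σx)(Σy)/n = -1715 − (-1355.142857) = -359.857143
b = Sxy/Sxx = -359.857143/114.857143 = -3.133085

-3.1331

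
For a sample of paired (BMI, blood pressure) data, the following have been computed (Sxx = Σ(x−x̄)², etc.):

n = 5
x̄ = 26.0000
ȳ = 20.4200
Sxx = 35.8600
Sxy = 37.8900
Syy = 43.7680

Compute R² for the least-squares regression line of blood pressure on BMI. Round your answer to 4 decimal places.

R² = Sxy²/(Sxx·Syy) = (37.89)²/(35.86·43.768) = 0.914707

0.9147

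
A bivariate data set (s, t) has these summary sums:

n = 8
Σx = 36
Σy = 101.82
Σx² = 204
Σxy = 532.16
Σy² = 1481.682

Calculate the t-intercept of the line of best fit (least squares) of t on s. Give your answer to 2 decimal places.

Sxx = Σx² − (Σx)²/n = 204 − 162 = 42
Sxy = Σxy − (Σx)(Σy)/n = 532.16 − 458.19 = 73.97
b = Sxy/Sxx = 73.97/42 = 1.761190
a = ȳ − b·x̄ = 12.7275 − 1.761190·4.5 = 4.802143

4.80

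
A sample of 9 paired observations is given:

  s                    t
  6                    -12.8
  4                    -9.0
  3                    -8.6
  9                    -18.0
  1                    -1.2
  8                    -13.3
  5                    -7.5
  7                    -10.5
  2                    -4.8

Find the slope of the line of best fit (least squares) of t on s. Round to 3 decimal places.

-1.672

n = 9, Σx = 45, Σy = -85.7, Σxy = -528.8, Σx² = 285
Sxx = Σx² − (Σx)²/n = 285 − 225 = 60
Sxy = Σxy − (Σx)(Σy)/n = -528.8 − (-428.5) = -100.3
b = Sxy/Sxx = -100.3/60 = -1.671667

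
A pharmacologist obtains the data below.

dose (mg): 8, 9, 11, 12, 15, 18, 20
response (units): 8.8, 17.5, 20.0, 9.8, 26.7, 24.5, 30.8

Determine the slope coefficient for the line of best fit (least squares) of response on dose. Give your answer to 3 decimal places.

1.525

n = 7, Σx = 93, Σy = 138.1, Σxy = 2023, Σx² = 1359
Sxx = Σx² − (Σx)²/n = 1359 − 1235.571429 = 123.428571
Sxy = Σxy − (Σx)(Σy)/n = 2023 − 1834.757143 = 188.242857
b = Sxy/Sxx = 188.242857/123.428571 = 1.525116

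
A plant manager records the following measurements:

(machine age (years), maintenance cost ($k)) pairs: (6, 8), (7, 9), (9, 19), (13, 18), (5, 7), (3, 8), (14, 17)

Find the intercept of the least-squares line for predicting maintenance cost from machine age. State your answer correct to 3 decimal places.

n = 7, Σx = 57, Σy = 86, Σxy = 813, Σx² = 565
Sxx = Σx² − (Σx)²/n = 565 − 464.142857 = 100.857143
Sxy = Σxy − (Σx)(Σy)/n = 813 − 700.285714 = 112.714286
b = Sxy/Sxx = 112.714286/100.857143 = 1.117564
a = ȳ − b·x̄ = 12.285714 − 1.117564·8.142857 = 3.185552

3.186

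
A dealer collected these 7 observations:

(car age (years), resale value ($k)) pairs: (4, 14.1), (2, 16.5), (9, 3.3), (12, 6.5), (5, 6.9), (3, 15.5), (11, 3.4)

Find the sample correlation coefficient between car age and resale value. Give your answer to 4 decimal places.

-0.8603

n = 7, Σx = 46, Σy = 66.2, Σxy = 315.5, Σx² = 400, Σy² = 823.62
Sxx = Σx² − (Σx)²/n = 400 − 302.285714 = 97.714286
Sxy = Σxy − (Σx)(Σy)/n = 315.5 − 435.028571 = -119.528571
Syy = Σy² − (Σy)²/n = 823.62 − 626.062857 = 197.557143
r = Sxy/√(Sxx·Syy) = -119.528571/√(19304.155102) = -119.528571/138.939394 = -0.860293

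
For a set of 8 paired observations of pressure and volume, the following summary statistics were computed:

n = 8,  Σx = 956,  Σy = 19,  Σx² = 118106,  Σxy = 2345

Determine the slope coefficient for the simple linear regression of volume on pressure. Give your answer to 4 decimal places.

0.0193

Sxx = Σx² − (Σx)²/n = 118106 − 114242 = 3864
Sxy = Σxy − (Σx)(Σy)/n = 2345 − 2270.5 = 74.5
b = Sxy/Sxx = 74.5/3864 = 0.019281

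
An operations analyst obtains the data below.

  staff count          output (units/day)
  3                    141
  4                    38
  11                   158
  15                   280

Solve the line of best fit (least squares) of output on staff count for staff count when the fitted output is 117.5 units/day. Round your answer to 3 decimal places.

n = 4, Σx = 33, Σy = 617, Σxy = 6513, Σx² = 371
Sxx = Σx² − (Σx)²/n = 371 − 272.25 = 98.75
Sxy = Σxy − (Σx)(Σy)/n = 6513 − 5090.25 = 1422.75
b = Sxy/Sxx = 1422.75/98.75 = 14.407595
a = ȳ − b·x̄ = 154.25 − 14.407595·8.25 = 35.387342
Set a + b·x = 117.5: x = (117.5 − 35.387342) / 14.407595 = 5.699262

5.699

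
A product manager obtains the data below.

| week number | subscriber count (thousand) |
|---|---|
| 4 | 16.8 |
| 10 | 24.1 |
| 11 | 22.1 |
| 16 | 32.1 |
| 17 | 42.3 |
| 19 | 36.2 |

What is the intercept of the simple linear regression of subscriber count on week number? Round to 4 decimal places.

n = 6, Σx = 77, Σy = 173.6, Σxy = 2471.8, Σx² = 1143
Sxx = Σx² − (Σx)²/n = 1143 − 988.166667 = 154.833333
Sxy = Σxy − (Σx)(Σy)/n = 2471.8 − 2227.866667 = 243.933333
b = Sxy/Sxx = 243.933333/154.833333 = 1.575457
a = ȳ − b·x̄ = 28.933333 − 1.575457·12.833333 = 8.714962

8.7150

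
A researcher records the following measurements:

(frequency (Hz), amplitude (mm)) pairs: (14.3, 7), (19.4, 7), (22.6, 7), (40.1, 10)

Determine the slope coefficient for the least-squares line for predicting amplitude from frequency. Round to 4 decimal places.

n = 4, Σx = 96.4, Σy = 31, Σxy = 795.1, Σx² = 2699.62
Sxx = Σx² − (Σx)²/n = 2699.62 − 2323.24 = 376.38
Sxy = Σxy − (Σx)(Σy)/n = 795.1 − 747.1 = 48
b = Sxy/Sxx = 48/376.38 = 0.127531

0.1275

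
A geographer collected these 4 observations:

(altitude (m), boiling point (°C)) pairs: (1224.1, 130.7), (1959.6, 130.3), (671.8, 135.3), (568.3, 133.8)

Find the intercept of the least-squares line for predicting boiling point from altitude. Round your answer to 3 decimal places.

n = 4, Σx = 4423.8, Σy = 530.1, Σxy = 582258.83, Σx² = 6112733.1
Sxx = Σx² − (Σx)²/n = 6112733.1 − 4892501.61 = 1220231.49
Sxy = Σxy − (Σx)(Σy)/n = 582258.83 − 586264.095 = -4005.265
b = Sxy/Sxx = -4005.265/1220231.49 = -0.003282
a = ȳ − b·x̄ = 132.525 − (-0.003282)·1105.95 = 136.155150

136.155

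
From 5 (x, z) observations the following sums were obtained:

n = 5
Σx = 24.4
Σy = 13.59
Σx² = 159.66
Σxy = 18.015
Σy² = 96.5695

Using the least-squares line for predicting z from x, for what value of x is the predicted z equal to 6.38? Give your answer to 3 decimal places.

1.803

Sxx = Σx² − (Σx)²/n = 159.66 − 119.072 = 40.588
Sxy = Σxy − (Σx)(Σy)/n = 18.015 − 66.3192 = -48.3042
b = Sxy/Sxx = -48.3042/40.588 = -1.190110
a = ȳ − b·x̄ = 2.718 − (-1.190110)·4.88 = 8.525739
Set a + b·x = 6.38: x = (6.38 − 8.525739) / (-1.190110) = 1.802974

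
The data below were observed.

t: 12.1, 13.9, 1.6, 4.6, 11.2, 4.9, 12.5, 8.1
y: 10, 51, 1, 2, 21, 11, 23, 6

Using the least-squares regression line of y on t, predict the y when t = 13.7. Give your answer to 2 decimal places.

29.65

n = 8, Σx = 68.9, Σy = 125, Σxy = 1465.9, Σx² = 734.65
Sxx = Σx² − (Σx)²/n = 734.65 − 593.40125 = 141.24875
Sxy = Σxy − (Σx)(Σy)/n = 1465.9 − 1076.5625 = 389.3375
b = Sxy/Sxx = 389.3375/141.24875 = 2.756396
a = ȳ − b·x̄ = 15.625 − 2.756396·8.6125 = -8.114461
ŷ(13.7) = a + b·13.7 = -8.114461 + 2.756396·13.7 = 29.648165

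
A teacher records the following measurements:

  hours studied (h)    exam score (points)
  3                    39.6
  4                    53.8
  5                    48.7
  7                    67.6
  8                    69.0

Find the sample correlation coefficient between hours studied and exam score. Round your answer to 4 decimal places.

n = 5, Σx = 27, Σy = 278.7, Σxy = 1602.7, Σx² = 163, Σy² = 16165.05
Sxx = Σx² − (Σx)²/n = 163 − 145.8 = 17.2
Sxy = Σxy − (Σx)(Σy)/n = 1602.7 − 1504.98 = 97.72
Syy = Σy² − (Σy)²/n = 16165.05 − 15534.738 = 630.312
r = Sxy/√(Sxx·Syy) = 97.72/√(10841.3664) = 97.72/104.121882 = 0.938515

0.9385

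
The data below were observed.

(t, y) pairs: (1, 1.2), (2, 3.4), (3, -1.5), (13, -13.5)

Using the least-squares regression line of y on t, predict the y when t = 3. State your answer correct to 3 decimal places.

-0.287

n = 4, Σx = 19, Σy = -10.4, Σxy = -172, Σx² = 183
Sxx = Σx² − (Σx)²/n = 183 − 90.25 = 92.75
Sxy = Σxy − (Σx)(Σy)/n = -172 − (-49.4) = -122.6
b = Sxy/Sxx = -122.6/92.75 = -1.321833
a = ȳ − b·x̄ = -2.6 − (-1.321833)·4.75 = 3.678706
ŷ(3) = a + b·3 = 3.678706 + (-1.321833)·3 = -0.286792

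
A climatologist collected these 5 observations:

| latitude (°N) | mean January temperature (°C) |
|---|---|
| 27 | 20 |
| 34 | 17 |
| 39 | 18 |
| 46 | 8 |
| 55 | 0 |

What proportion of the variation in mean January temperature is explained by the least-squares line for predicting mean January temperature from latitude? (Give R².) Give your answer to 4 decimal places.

n = 5, Σx = 201, Σy = 63, Σxy = 2188, Σx² = 8547, Σy² = 1077
Sxx = Σx² − (Σx)²/n = 8547 − 8080.2 = 466.8
Sxy = Σxy − (Σx)(Σy)/n = 2188 − 2532.6 = -344.6
Syy = Σy² − (Σy)²/n = 1077 − 793.8 = 283.2
R² = Sxy²/(Sxx·Syy) = (-344.6)²/(466.8·283.2) = 0.898269

0.8983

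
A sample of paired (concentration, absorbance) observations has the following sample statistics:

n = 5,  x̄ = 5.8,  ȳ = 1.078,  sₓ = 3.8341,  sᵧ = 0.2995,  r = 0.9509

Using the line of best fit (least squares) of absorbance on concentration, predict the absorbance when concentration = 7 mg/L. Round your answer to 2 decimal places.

b = r · sᵧ/sₓ = 0.9509 · 0.2995/3.8341 = 0.074279
a = ȳ − b·x̄ = 1.078 − 0.074279·5.8 = 0.647180
ŷ(7) = a + b·7 = 0.647180 + 0.074279·7 = 1.167135

1.17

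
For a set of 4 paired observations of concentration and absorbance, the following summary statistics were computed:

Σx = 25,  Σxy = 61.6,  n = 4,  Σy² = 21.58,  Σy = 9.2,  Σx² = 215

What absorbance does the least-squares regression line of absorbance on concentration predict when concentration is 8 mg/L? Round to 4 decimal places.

2.4221

Sxx = Σx² − (Σx)²/n = 215 − 156.25 = 58.75
Sxy = Σxy − (Σx)(Σy)/n = 61.6 − 57.5 = 4.1
b = Sxy/Sxx = 4.1/58.75 = 0.069787
a = ȳ − b·x̄ = 2.3 − 0.069787·6.25 = 1.863830
ŷ(8) = a + b·8 = 1.863830 + 0.069787·8 = 2.422128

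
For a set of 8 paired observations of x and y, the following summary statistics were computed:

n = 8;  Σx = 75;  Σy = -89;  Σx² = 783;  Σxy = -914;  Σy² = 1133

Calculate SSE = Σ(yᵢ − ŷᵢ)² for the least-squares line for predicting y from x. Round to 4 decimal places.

Sxx = Σx² − (Σx)²/n = 783 − 703.125 = 79.875
Sxy = Σxy − (Σx)(Σy)/n = -914 − (-834.375) = -79.625
Syy = Σy² − (Σy)²/n = 1133 − 990.125 = 142.875
b = Sxy/Sxx = -79.625/79.875 = -0.996870
SSE = Syy − b·Sxy = 142.875 − (-0.996870)·(-79.625) = 63.499218

63.4992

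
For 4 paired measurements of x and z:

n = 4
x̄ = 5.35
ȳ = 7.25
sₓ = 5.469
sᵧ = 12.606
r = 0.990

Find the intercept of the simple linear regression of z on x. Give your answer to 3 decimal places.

-4.958

b = r · sᵧ/sₓ = 0.99 · 12.606/5.469 = 2.281942
a = ȳ − b·x̄ = 7.25 − 2.281942·5.35 = -4.958389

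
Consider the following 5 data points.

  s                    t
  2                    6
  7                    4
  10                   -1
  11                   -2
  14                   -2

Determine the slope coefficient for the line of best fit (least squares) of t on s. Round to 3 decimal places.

n = 5, Σx = 44, Σy = 5, Σxy = -20, Σx² = 470
Sxx = Σx² − (Σx)²/n = 470 − 387.2 = 82.8
Sxy = Σxy − (Σx)(Σy)/n = -20 − 44 = -64
b = Sxy/Sxx = -64/82.8 = -0.772947

-0.773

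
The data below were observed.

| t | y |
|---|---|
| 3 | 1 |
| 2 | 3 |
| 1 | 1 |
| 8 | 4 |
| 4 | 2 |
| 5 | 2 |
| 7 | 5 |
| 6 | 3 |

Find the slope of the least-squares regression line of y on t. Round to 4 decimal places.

n = 8, Σx = 36, Σy = 21, Σxy = 113, Σx² = 204
Sxx = Σx² − (Σx)²/n = 204 − 162 = 42
Sxy = Σxy − (Σx)(Σy)/n = 113 − 94.5 = 18.5
b = Sxy/Sxx = 18.5/42 = 0.440476

0.4405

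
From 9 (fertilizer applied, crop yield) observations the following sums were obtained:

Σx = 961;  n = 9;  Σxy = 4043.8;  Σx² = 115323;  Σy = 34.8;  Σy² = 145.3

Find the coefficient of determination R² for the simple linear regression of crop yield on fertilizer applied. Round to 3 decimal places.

0.788

Sxx = Σx² − (Σx)²/n = 115323 − 102613.444444 = 12709.555556
Sxy = Σxy − (Σx)(Σy)/n = 4043.8 − 3715.866667 = 327.933333
Syy = Σy² − (Σy)²/n = 145.3 − 134.56 = 10.74
R² = Sxy²/(Sxx·Syy) = (327.933333)²/(12709.555556·10.74) = 0.787837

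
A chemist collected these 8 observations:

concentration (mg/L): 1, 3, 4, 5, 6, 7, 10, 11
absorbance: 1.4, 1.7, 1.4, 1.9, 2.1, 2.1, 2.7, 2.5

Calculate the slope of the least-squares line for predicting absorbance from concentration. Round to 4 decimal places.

0.1308

n = 8, Σx = 47, Σy = 15.8, Σxy = 103.4, Σx² = 357
Sxx = Σx² − (Σx)²/n = 357 − 276.125 = 80.875
Sxy = Σxy − (Σx)(Σy)/n = 103.4 − 92.825 = 10.575
b = Sxy/Sxx = 10.575/80.875 = 0.130757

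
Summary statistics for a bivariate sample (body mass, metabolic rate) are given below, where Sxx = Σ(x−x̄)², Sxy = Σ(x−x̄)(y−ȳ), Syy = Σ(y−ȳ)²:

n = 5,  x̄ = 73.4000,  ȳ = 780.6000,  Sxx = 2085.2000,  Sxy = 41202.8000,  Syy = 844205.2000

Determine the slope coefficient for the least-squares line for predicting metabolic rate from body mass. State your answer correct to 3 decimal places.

b = Sxy/Sxx = 41202.8/2085.2 = 19.759639

19.760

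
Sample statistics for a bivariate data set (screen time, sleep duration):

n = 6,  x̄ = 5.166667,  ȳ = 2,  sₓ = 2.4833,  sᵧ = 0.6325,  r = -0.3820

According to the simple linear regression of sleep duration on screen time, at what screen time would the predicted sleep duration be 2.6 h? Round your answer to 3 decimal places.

b = r · sᵧ/sₓ = -0.382 · 0.6325/2.4833 = -0.097296
a = ȳ − b·x̄ = 2 − (-0.097296)·5.166667 = 2.502696
Set a + b·x = 2.6: x = (2.6 − 2.502696) / (-0.097296) = -1.000086

-1.000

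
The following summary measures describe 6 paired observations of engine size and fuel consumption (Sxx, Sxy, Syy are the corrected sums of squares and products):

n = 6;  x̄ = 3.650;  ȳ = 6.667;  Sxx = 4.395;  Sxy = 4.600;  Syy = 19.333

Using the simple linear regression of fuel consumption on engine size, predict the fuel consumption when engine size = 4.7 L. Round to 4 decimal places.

7.7660

b = Sxy/Sxx = 4.6/4.395 = 1.046644
a = ȳ − b·x̄ = 6.667 − 1.046644·3.65 = 2.846750
ŷ(4.7) = a + b·4.7 = 2.846750 + 1.046644·4.7 = 7.765976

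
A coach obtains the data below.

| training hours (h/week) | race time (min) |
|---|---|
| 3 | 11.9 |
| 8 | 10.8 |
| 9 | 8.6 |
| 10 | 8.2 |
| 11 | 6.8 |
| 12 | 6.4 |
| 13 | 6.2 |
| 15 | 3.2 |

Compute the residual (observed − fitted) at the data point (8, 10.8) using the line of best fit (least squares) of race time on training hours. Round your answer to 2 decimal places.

n = 8, Σx = 81, Σy = 62.1, Σxy = 561.7, Σx² = 913
Sxx = Σx² − (Σx)²/n = 913 − 820.125 = 92.875
Sxy = Σxy − (Σx)(Σy)/n = 561.7 − 628.7625 = -67.0625
b = Sxy/Sxx = -67.0625/92.875 = -0.722073
a = ȳ − b·x̄ = 7.7625 − (-0.722073)·10.125 = 15.073486
ŷ(8) = 15.073486 + (-0.722073)·8 = 9.296904
residual = y − ŷ = 10.8 − 9.296904 = 1.503096

1.50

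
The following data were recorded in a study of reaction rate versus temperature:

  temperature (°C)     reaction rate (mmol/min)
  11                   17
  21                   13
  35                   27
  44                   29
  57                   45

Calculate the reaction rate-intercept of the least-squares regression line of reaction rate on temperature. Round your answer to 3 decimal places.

4.823

n = 5, Σx = 168, Σy = 131, Σxy = 5246, Σx² = 6972
Sxx = Σx² − (Σx)²/n = 6972 − 5644.8 = 1327.2
Sxy = Σxy − (Σx)(Σy)/n = 5246 − 4401.6 = 844.4
b = Sxy/Sxx = 844.4/1327.2 = 0.636227
a = ȳ − b·x̄ = 26.2 − 0.636227·33.6 = 4.822785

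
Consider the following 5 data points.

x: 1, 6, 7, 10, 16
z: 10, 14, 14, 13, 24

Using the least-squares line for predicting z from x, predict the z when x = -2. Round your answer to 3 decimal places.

6.311

n = 5, Σx = 40, Σy = 75, Σxy = 706, Σx² = 442
Sxx = Σx² − (Σx)²/n = 442 − 320 = 122
Sxy = Σxy − (Σx)(Σy)/n = 706 − 600 = 106
b = Sxy/Sxx = 106/122 = 0.868852
a = ȳ − b·x̄ = 15 − 0.868852·8 = 8.049180
ŷ(-2) = a + b·-2 = 8.049180 + 0.868852·(-2) = 6.311475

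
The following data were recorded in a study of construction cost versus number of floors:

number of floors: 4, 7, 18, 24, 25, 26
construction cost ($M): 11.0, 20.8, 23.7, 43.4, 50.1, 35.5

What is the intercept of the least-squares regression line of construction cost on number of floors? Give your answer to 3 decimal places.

6.983

n = 6, Σx = 104, Σy = 184.5, Σxy = 3833.3, Σx² = 2266
Sxx = Σx² − (Σx)²/n = 2266 − 1802.666667 = 463.333333
Sxy = Σxy − (Σx)(Σy)/n = 3833.3 − 3198 = 635.3
b = Sxy/Sxx = 635.3/463.333333 = 1.371151
a = ȳ − b·x̄ = 30.75 − 1.371151·17.333333 = 6.983381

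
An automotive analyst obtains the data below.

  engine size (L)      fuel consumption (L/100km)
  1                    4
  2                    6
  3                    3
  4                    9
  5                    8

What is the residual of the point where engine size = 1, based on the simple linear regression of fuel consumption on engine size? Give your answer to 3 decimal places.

n = 5, Σx = 15, Σy = 30, Σxy = 101, Σx² = 55
Sxx = Σx² − (Σx)²/n = 55 − 45 = 10
Sxy = Σxy − (Σx)(Σy)/n = 101 − 90 = 11
b = Sxy/Sxx = 11/10 = 1.1
a = ȳ − b·x̄ = 6 − 1.1·3 = 2.7
ŷ(1) = 2.7 + 1.1·1 = 3.8
residual = y − ŷ = 4 − 3.8 = 0.2

0.200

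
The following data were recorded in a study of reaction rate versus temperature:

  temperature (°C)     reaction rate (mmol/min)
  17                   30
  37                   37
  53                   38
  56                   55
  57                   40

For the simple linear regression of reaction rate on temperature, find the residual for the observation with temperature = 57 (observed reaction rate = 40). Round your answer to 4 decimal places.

-5.0247

n = 5, Σx = 220, Σy = 200, Σxy = 9253, Σx² = 10852
Sxx = Σx² − (Σx)²/n = 10852 − 9680 = 1172
Sxy = Σxy − (Σx)(Σy)/n = 9253 − 8800 = 453
b = Sxy/Sxx = 453/1172 = 0.386519
a = ȳ − b·x̄ = 40 − 0.386519·44 = 22.993174
ŷ(57) = 22.993174 + 0.386519·57 = 45.024744
residual = y − ŷ = 40 − 45.024744 = -5.024744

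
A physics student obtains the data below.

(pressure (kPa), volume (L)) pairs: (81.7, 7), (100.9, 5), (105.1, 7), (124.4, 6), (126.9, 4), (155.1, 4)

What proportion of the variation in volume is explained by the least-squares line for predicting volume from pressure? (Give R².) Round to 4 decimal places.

0.5578

n = 6, Σx = 694.1, Σy = 33, Σxy = 3686.5, Σx² = 83536.69, Σy² = 191
Sxx = Σx² − (Σx)²/n = 83536.69 − 80295.801667 = 3240.888333
Sxy = Σxy − (Σx)(Σy)/n = 3686.5 − 3817.55 = -131.05
Syy = Σy² − (Σy)²/n = 191 − 181.5 = 9.5
R² = Sxy²/(Sxx·Syy) = (-131.05)²/(3240.888333·9.5) = 0.557810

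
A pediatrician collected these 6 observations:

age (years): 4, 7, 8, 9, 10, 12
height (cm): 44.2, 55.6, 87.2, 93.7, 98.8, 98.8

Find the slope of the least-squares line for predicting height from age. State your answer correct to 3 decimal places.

n = 6, Σx = 50, Σy = 478.3, Σxy = 4280.5, Σx² = 454
Sxx = Σx² − (Σx)²/n = 454 − 416.666667 = 37.333333
Sxy = Σxy − (Σx)(Σy)/n = 4280.5 − 3985.833333 = 294.666667
b = Sxy/Sxx = 294.666667/37.333333 = 7.892857

7.893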